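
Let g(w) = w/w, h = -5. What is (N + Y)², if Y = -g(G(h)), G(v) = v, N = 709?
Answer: 501264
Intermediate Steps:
g(w) = 1
Y = -1 (Y = -1*1 = -1)
(N + Y)² = (709 - 1)² = 708² = 501264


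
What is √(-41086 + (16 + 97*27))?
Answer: I*√38451 ≈ 196.09*I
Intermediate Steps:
√(-41086 + (16 + 97*27)) = √(-41086 + (16 + 2619)) = √(-41086 + 2635) = √(-38451) = I*√38451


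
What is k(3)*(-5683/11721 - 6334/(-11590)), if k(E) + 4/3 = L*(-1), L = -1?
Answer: -4187422/203769585 ≈ -0.020550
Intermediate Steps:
k(E) = -1/3 (k(E) = -4/3 - 1*(-1) = -4/3 + 1 = -1/3)
k(3)*(-5683/11721 - 6334/(-11590)) = -(-5683/11721 - 6334/(-11590))/3 = -(-5683*1/11721 - 6334*(-1/11590))/3 = -(-5683/11721 + 3167/5795)/3 = -1/3*4187422/67923195 = -4187422/203769585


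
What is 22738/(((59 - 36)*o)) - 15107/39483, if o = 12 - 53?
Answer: -22244155/908109 ≈ -24.495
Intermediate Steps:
o = -41
22738/(((59 - 36)*o)) - 15107/39483 = 22738/(((59 - 36)*(-41))) - 15107/39483 = 22738/((23*(-41))) - 15107*1/39483 = 22738/(-943) - 15107/39483 = 22738*(-1/943) - 15107/39483 = -22738/943 - 15107/39483 = -22244155/908109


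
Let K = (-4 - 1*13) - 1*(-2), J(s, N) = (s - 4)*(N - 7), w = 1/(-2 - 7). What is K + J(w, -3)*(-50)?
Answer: -18635/9 ≈ -2070.6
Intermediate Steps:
w = -⅑ (w = 1/(-9) = -⅑ ≈ -0.11111)
J(s, N) = (-7 + N)*(-4 + s) (J(s, N) = (-4 + s)*(-7 + N) = (-7 + N)*(-4 + s))
K = -15 (K = (-4 - 13) + 2 = -17 + 2 = -15)
K + J(w, -3)*(-50) = -15 + (28 - 7*(-⅑) - 4*(-3) - 3*(-⅑))*(-50) = -15 + (28 + 7/9 + 12 + ⅓)*(-50) = -15 + (370/9)*(-50) = -15 - 18500/9 = -18635/9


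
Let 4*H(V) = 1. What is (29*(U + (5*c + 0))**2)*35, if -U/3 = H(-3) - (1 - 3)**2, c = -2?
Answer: 25375/16 ≈ 1585.9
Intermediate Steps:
H(V) = 1/4 (H(V) = (1/4)*1 = 1/4)
U = 45/4 (U = -3*(1/4 - (1 - 3)**2) = -3*(1/4 - 1*(-2)**2) = -3*(1/4 - 1*4) = -3*(1/4 - 4) = -3*(-15/4) = 45/4 ≈ 11.250)
(29*(U + (5*c + 0))**2)*35 = (29*(45/4 + (5*(-2) + 0))**2)*35 = (29*(45/4 + (-10 + 0))**2)*35 = (29*(45/4 - 10)**2)*35 = (29*(5/4)**2)*35 = (29*(25/16))*35 = (725/16)*35 = 25375/16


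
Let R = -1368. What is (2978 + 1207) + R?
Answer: 2817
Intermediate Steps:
(2978 + 1207) + R = (2978 + 1207) - 1368 = 4185 - 1368 = 2817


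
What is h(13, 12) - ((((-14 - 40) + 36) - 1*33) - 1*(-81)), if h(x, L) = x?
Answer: -17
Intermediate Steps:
h(13, 12) - ((((-14 - 40) + 36) - 1*33) - 1*(-81)) = 13 - ((((-14 - 40) + 36) - 1*33) - 1*(-81)) = 13 - (((-54 + 36) - 33) + 81) = 13 - ((-18 - 33) + 81) = 13 - (-51 + 81) = 13 - 1*30 = 13 - 30 = -17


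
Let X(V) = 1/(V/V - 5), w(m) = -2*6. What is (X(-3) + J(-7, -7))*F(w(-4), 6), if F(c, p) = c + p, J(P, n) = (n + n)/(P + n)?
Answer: -9/2 ≈ -4.5000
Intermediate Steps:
J(P, n) = 2*n/(P + n) (J(P, n) = (2*n)/(P + n) = 2*n/(P + n))
w(m) = -12
X(V) = -1/4 (X(V) = 1/(1 - 5) = 1/(-4) = -1/4)
(X(-3) + J(-7, -7))*F(w(-4), 6) = (-1/4 + 2*(-7)/(-7 - 7))*(-12 + 6) = (-1/4 + 2*(-7)/(-14))*(-6) = (-1/4 + 2*(-7)*(-1/14))*(-6) = (-1/4 + 1)*(-6) = (3/4)*(-6) = -9/2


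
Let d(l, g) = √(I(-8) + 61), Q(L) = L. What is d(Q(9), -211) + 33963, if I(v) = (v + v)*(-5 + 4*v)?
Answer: 33963 + √653 ≈ 33989.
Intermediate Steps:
I(v) = 2*v*(-5 + 4*v) (I(v) = (2*v)*(-5 + 4*v) = 2*v*(-5 + 4*v))
d(l, g) = √653 (d(l, g) = √(2*(-8)*(-5 + 4*(-8)) + 61) = √(2*(-8)*(-5 - 32) + 61) = √(2*(-8)*(-37) + 61) = √(592 + 61) = √653)
d(Q(9), -211) + 33963 = √653 + 33963 = 33963 + √653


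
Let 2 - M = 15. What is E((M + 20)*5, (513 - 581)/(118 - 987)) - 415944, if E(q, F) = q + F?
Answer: -361424853/869 ≈ -4.1591e+5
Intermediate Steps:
M = -13 (M = 2 - 1*15 = 2 - 15 = -13)
E(q, F) = F + q
E((M + 20)*5, (513 - 581)/(118 - 987)) - 415944 = ((513 - 581)/(118 - 987) + (-13 + 20)*5) - 415944 = (-68/(-869) + 7*5) - 415944 = (-68*(-1/869) + 35) - 415944 = (68/869 + 35) - 415944 = 30483/869 - 415944 = -361424853/869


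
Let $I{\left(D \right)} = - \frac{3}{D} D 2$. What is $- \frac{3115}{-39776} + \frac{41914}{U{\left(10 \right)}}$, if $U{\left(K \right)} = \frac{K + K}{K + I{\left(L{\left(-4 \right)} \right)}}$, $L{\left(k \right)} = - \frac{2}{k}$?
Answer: $\frac{1667186839}{198880} \approx 8382.9$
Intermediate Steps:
$I{\left(D \right)} = -6$ ($I{\left(D \right)} = \left(-3\right) 2 = -6$)
$U{\left(K \right)} = \frac{2 K}{-6 + K}$ ($U{\left(K \right)} = \frac{K + K}{K - 6} = \frac{2 K}{-6 + K}$)
$- \frac{3115}{-39776} + \frac{41914}{U{\left(10 \right)}} = - \frac{3115}{-39776} + \frac{41914}{2 \cdot 10 \frac{1}{-6 + 10}} = \left(-3115\right) \left(- \frac{1}{39776}\right) + \frac{41914}{2 \cdot 10 \cdot \frac{1}{4}} = \frac{3115}{39776} + \frac{41914}{2 \cdot 10 \cdot \frac{1}{4}} = \frac{3115}{39776} + \frac{41914}{5} = \frac{1667186839}{198880}$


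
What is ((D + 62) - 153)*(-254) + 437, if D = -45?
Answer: 34981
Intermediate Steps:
((D + 62) - 153)*(-254) + 437 = ((-45 + 62) - 153)*(-254) + 437 = (17 - 153)*(-254) + 437 = -136*(-254) + 437 = 34544 + 437 = 34981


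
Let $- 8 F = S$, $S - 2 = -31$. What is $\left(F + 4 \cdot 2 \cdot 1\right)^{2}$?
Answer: $\frac{8649}{64} \approx 135.14$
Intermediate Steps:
$S = -29$ ($S = 2 - 31 = -29$)
$F = \frac{29}{8}$ ($F = \left(- \frac{1}{8}\right) \left(-29\right) = \frac{29}{8} \approx 3.625$)
$\left(F + 4 \cdot 2 \cdot 1\right)^{2} = \left(\frac{29}{8} + 4 \cdot 2 \cdot 1\right)^{2} = \left(\frac{29}{8} + 8 \cdot 1\right)^{2} = \left(\frac{29}{8} + 8\right)^{2} = \left(\frac{93}{8}\right)^{2} = \frac{8649}{64}$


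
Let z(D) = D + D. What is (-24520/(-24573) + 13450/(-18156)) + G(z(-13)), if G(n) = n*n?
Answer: 16761684031/24785966 ≈ 676.26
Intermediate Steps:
z(D) = 2*D
G(n) = n²
(-24520/(-24573) + 13450/(-18156)) + G(z(-13)) = (-24520/(-24573) + 13450/(-18156)) + (2*(-13))² = (-24520*(-1/24573) + 13450*(-1/18156)) + (-26)² = (24520/24573 - 6725/9078) + 676 = 6371015/24785966 + 676 = 16761684031/24785966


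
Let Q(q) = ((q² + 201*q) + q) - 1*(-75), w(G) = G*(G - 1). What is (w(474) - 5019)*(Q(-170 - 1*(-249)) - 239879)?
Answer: -47695316715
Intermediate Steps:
w(G) = G*(-1 + G)
Q(q) = 75 + q² + 202*q (Q(q) = (q² + 202*q) + 75 = 75 + q² + 202*q)
(w(474) - 5019)*(Q(-170 - 1*(-249)) - 239879) = (474*(-1 + 474) - 5019)*((75 + (-170 - 1*(-249))² + 202*(-170 - 1*(-249))) - 239879) = (474*473 - 5019)*((75 + (-170 + 249)² + 202*(-170 + 249)) - 239879) = (224202 - 5019)*((75 + 79² + 202*79) - 239879) = 219183*((75 + 6241 + 15958) - 239879) = 219183*(22274 - 239879) = 219183*(-217605) = -47695316715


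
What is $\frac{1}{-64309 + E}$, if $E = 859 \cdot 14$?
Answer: $- \frac{1}{52283} \approx -1.9127 \cdot 10^{-5}$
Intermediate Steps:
$E = 12026$
$\frac{1}{-64309 + E} = \frac{1}{-64309 + 12026} = \frac{1}{-52283} = - \frac{1}{52283}$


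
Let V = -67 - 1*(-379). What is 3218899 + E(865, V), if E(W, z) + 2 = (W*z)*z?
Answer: 87421457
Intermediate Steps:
V = 312 (V = -67 + 379 = 312)
E(W, z) = -2 + W*z² (E(W, z) = -2 + (W*z)*z = -2 + W*z²)
3218899 + E(865, V) = 3218899 + (-2 + 865*312²) = 3218899 + (-2 + 865*97344) = 3218899 + (-2 + 84202560) = 3218899 + 84202558 = 87421457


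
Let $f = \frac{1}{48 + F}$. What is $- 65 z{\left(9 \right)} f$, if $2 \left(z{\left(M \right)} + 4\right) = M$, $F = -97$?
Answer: $\frac{65}{98} \approx 0.66327$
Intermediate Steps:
$z{\left(M \right)} = -4 + \frac{M}{2}$
$f = - \frac{1}{49}$ ($f = \frac{1}{48 - 97} = \frac{1}{-49} = - \frac{1}{49} \approx -0.020408$)
$- 65 z{\left(9 \right)} f = - 65 \left(-4 + \frac{1}{2} \cdot 9\right) \left(- \frac{1}{49}\right) = - 65 \left(-4 + \frac{9}{2}\right) \left(- \frac{1}{49}\right) = \left(-65\right) \frac{1}{2} \left(- \frac{1}{49}\right) = \left(- \frac{65}{2}\right) \left(- \frac{1}{49}\right) = \frac{65}{98}$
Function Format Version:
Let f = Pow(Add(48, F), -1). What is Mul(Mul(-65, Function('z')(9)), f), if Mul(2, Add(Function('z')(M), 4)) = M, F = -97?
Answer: Rational(65, 98) ≈ 0.66327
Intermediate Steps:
Function('z')(M) = Add(-4, Mul(Rational(1, 2), M))
f = Rational(-1, 49) (f = Pow(Add(48, -97), -1) = Pow(-49, -1) = Rational(-1, 49) ≈ -0.020408)
Mul(Mul(-65, Function('z')(9)), f) = Mul(Mul(-65, Add(-4, Mul(Rational(1, 2), 9))), Rational(-1, 49)) = Mul(Mul(-65, Add(-4, Rational(9, 2))), Rational(-1, 49)) = Mul(Mul(-65, Rational(1, 2)), Rational(-1, 49)) = Mul(Rational(-65, 2), Rational(-1, 49)) = Rational(65, 98)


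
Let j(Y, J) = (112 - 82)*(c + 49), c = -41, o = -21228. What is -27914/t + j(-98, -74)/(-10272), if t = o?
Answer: 733432/567849 ≈ 1.2916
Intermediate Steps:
t = -21228
j(Y, J) = 240 (j(Y, J) = (112 - 82)*(-41 + 49) = 30*8 = 240)
-27914/t + j(-98, -74)/(-10272) = -27914/(-21228) + 240/(-10272) = -27914*(-1/21228) + 240*(-1/10272) = 13957/10614 - 5/214 = 733432/567849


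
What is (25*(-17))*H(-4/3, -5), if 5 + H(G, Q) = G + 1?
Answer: 6800/3 ≈ 2266.7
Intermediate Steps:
H(G, Q) = -4 + G (H(G, Q) = -5 + (G + 1) = -5 + (1 + G) = -4 + G)
(25*(-17))*H(-4/3, -5) = (25*(-17))*(-4 - 4/3) = -425*(-4 - 4*1/3) = -425*(-4 - 4/3) = -425*(-16/3) = 6800/3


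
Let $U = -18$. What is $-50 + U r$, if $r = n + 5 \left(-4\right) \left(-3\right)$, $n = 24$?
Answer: $-1562$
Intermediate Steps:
$r = 84$ ($r = 24 + 5 \left(-4\right) \left(-3\right) = 24 - -60 = 24 + 60 = 84$)
$-50 + U r = -50 - 1512 = -1562$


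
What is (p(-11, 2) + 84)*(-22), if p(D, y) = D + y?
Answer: -1650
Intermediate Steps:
(p(-11, 2) + 84)*(-22) = ((-11 + 2) + 84)*(-22) = (-9 + 84)*(-22) = 75*(-22) = -1650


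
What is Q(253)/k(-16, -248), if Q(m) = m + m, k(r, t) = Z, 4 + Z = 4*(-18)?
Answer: -253/38 ≈ -6.6579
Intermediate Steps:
Z = -76 (Z = -4 + 4*(-18) = -4 - 72 = -76)
k(r, t) = -76
Q(m) = 2*m
Q(253)/k(-16, -248) = (2*253)/(-76) = 506*(-1/76) = -253/38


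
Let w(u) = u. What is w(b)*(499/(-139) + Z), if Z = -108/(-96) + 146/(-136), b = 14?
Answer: -468237/9452 ≈ -49.538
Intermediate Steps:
Z = 7/136 (Z = -108*(-1/96) + 146*(-1/136) = 9/8 - 73/68 = 7/136 ≈ 0.051471)
w(b)*(499/(-139) + Z) = 14*(499/(-139) + 7/136) = 14*(499*(-1/139) + 7/136) = 14*(-499/139 + 7/136) = 14*(-66891/18904) = -468237/9452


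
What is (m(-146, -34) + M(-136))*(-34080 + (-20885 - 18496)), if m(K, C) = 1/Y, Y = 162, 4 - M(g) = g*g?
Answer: 73355779361/54 ≈ 1.3584e+9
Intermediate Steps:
M(g) = 4 - g**2 (M(g) = 4 - g*g = 4 - g**2)
m(K, C) = 1/162
(m(-146, -34) + M(-136))*(-34080 + (-20885 - 18496)) = (1/162 + (4 - 1*(-136)**2))*(-34080 + (-20885 - 18496)) = (1/162 + (4 - 1*18496))*(-34080 - 39381) = (1/162 + (4 - 18496))*(-73461) = (1/162 - 18492)*(-73461) = -2995703/162*(-73461) = 73355779361/54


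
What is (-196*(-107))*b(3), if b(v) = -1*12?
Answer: -251664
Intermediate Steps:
b(v) = -12
(-196*(-107))*b(3) = -196*(-107)*(-12) = 20972*(-12) = -251664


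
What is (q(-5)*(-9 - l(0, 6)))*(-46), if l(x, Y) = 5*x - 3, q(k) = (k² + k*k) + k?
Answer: 12420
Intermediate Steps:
q(k) = k + 2*k² (q(k) = (k² + k²) + k = 2*k² + k = k + 2*k²)
l(x, Y) = -3 + 5*x
(q(-5)*(-9 - l(0, 6)))*(-46) = ((-5*(1 + 2*(-5)))*(-9 - (-3 + 5*0)))*(-46) = ((-5*(1 - 10))*(-9 - (-3 + 0)))*(-46) = ((-5*(-9))*(-9 - 1*(-3)))*(-46) = (45*(-9 + 3))*(-46) = (45*(-6))*(-46) = -270*(-46) = 12420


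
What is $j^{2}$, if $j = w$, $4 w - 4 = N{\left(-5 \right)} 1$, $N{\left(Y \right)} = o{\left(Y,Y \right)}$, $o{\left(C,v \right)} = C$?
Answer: $\frac{1}{16} \approx 0.0625$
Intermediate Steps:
$N{\left(Y \right)} = Y$
$w = - \frac{1}{4}$ ($w = 1 + \frac{\left(-5\right) 1}{4} = 1 + \frac{1}{4} \left(-5\right) = 1 - \frac{5}{4} = - \frac{1}{4} \approx -0.25$)
$j = - \frac{1}{4} \approx -0.25$
$j^{2} = \left(- \frac{1}{4}\right)^{2} = \frac{1}{16}$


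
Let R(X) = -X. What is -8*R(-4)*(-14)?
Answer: 448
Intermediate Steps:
-8*R(-4)*(-14) = -(-8)*(-4)*(-14) = -8*4*(-14) = -32*(-14) = 448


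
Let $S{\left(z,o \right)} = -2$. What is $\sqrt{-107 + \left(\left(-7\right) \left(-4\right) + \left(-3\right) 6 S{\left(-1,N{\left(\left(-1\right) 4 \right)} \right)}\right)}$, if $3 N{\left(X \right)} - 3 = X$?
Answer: $i \sqrt{43} \approx 6.5574 i$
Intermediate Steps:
$N{\left(X \right)} = 1 + \frac{X}{3}$
$\sqrt{-107 + \left(\left(-7\right) \left(-4\right) + \left(-3\right) 6 S{\left(-1,N{\left(\left(-1\right) 4 \right)} \right)}\right)} = \sqrt{-107 - \left(-28 - \left(-3\right) 6 \left(-2\right)\right)} = \sqrt{-107 + \left(28 - -36\right)} = \sqrt{-107 + \left(28 + 36\right)} = \sqrt{-107 + 64} = \sqrt{-43} = i \sqrt{43}$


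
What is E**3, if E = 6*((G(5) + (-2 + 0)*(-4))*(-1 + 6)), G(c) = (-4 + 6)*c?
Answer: 157464000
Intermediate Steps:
G(c) = 2*c
E = 540 (E = 6*((2*5 + (-2 + 0)*(-4))*(-1 + 6)) = 6*((10 - 2*(-4))*5) = 6*((10 + 8)*5) = 6*(18*5) = 6*90 = 540)
E**3 = 540**3 = 157464000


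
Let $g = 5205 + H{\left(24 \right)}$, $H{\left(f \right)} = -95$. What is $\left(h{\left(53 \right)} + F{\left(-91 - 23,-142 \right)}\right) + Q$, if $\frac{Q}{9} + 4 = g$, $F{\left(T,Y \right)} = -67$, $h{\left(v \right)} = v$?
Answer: $45940$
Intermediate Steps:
$g = 5110$ ($g = 5205 - 95 = 5110$)
$Q = 45954$ ($Q = -36 + 9 \cdot 5110 = -36 + 45990 = 45954$)
$\left(h{\left(53 \right)} + F{\left(-91 - 23,-142 \right)}\right) + Q = \left(53 - 67\right) + 45954 = -14 + 45954 = 45940$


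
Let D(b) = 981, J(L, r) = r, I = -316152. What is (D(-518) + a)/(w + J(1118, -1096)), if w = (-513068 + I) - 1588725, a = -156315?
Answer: 51778/806347 ≈ 0.064213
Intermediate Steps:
w = -2417945 (w = (-513068 - 316152) - 1588725 = -829220 - 1588725 = -2417945)
(D(-518) + a)/(w + J(1118, -1096)) = (981 - 156315)/(-2417945 - 1096) = -155334/(-2419041) = -155334*(-1/2419041) = 51778/806347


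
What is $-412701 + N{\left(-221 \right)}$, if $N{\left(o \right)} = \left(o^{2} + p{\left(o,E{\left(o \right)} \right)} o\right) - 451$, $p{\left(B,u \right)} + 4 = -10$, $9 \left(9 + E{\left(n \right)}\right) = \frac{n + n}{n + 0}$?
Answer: $-361217$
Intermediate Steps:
$E{\left(n \right)} = - \frac{79}{9}$ ($E{\left(n \right)} = -9 + \frac{\left(n + n\right) \frac{1}{n + 0}}{9} = -9 + \frac{2 n \frac{1}{n}}{9} = -9 + \frac{1}{9} \cdot 2 = -9 + \frac{2}{9} = - \frac{79}{9}$)
$p{\left(B,u \right)} = -14$ ($p{\left(B,u \right)} = -4 - 10 = -14$)
$N{\left(o \right)} = -451 + o^{2} - 14 o$ ($N{\left(o \right)} = \left(o^{2} - 14 o\right) - 451 = -451 + o^{2} - 14 o$)
$-412701 + N{\left(-221 \right)} = -412701 - \left(-2643 - 48841\right) = -412701 + \left(-451 + 48841 + 3094\right) = -412701 + 51484 = -361217$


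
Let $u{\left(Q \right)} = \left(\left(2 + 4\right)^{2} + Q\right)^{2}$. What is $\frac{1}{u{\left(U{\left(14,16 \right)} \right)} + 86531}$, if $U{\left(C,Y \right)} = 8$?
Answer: $\frac{1}{88467} \approx 1.1304 \cdot 10^{-5}$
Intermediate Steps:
$u{\left(Q \right)} = \left(36 + Q\right)^{2}$ ($u{\left(Q \right)} = \left(6^{2} + Q\right)^{2} = \left(36 + Q\right)^{2}$)
$\frac{1}{u{\left(U{\left(14,16 \right)} \right)} + 86531} = \frac{1}{\left(36 + 8\right)^{2} + 86531} = \frac{1}{44^{2} + 86531} = \frac{1}{1936 + 86531} = \frac{1}{88467}$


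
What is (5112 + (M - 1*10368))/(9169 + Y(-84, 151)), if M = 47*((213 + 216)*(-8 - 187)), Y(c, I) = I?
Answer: -3937041/9320 ≈ -422.43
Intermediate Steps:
M = -3931785 (M = 47*(429*(-195)) = 47*(-83655) = -3931785)
(5112 + (M - 1*10368))/(9169 + Y(-84, 151)) = (5112 + (-3931785 - 1*10368))/(9169 + 151) = (5112 + (-3931785 - 10368))/9320 = (5112 - 3942153)*(1/9320) = -3937041*1/9320 = -3937041/9320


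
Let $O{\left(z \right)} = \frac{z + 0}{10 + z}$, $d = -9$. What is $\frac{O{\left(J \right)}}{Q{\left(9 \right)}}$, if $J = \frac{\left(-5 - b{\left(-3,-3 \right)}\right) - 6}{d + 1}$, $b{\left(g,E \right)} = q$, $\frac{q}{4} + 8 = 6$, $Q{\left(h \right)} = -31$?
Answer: $- \frac{3}{2573} \approx -0.001166$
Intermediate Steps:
$q = -8$ ($q = -32 + 4 \cdot 6 = -32 + 24 = -8$)
$b{\left(g,E \right)} = -8$
$J = \frac{3}{8}$ ($J = \frac{\left(-5 - -8\right) - 6}{-9 + 1} = \frac{\left(-5 + 8\right) - 6}{-8} = \left(3 - 6\right) \left(- \frac{1}{8}\right) = \left(-3\right) \left(- \frac{1}{8}\right) = \frac{3}{8} \approx 0.375$)
$O{\left(z \right)} = \frac{z}{10 + z}$
$\frac{O{\left(J \right)}}{Q{\left(9 \right)}} = \frac{\frac{3}{8} \frac{1}{10 + \frac{3}{8}}}{-31} = \frac{3}{8 \cdot \frac{83}{8}} \left(- \frac{1}{31}\right) = \frac{3}{8} \cdot \frac{8}{83} \left(- \frac{1}{31}\right) = \frac{3}{83} \left(- \frac{1}{31}\right) = - \frac{3}{2573}$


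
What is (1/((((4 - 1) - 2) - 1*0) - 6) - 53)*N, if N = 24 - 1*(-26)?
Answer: -2660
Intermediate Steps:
N = 50 (N = 24 + 26 = 50)
(1/((((4 - 1) - 2) - 1*0) - 6) - 53)*N = (1/((((4 - 1) - 2) - 1*0) - 6) - 53)*50 = (1/(((3 - 2) + 0) - 6) - 53)*50 = (1/((1 + 0) - 6) - 53)*50 = (1/(1 - 6) - 53)*50 = (1/(-5) - 53)*50 = (-⅕ - 53)*50 = -266/5*50 = -2660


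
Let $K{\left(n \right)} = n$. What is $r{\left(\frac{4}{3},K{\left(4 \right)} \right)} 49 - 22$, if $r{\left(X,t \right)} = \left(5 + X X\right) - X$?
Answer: $\frac{2203}{9} \approx 244.78$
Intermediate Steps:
$r{\left(X,t \right)} = 5 + X^{2} - X$ ($r{\left(X,t \right)} = \left(5 + X^{2}\right) - X = 5 + X^{2} - X$)
$r{\left(\frac{4}{3},K{\left(4 \right)} \right)} 49 - 22 = \left(5 + \left(\frac{4}{3}\right)^{2} - \frac{4}{3}\right) 49 - 22 = \left(5 + \frac{16}{9} - \frac{4}{3}\right) 49 - 22 = \frac{49}{9} \cdot 49 - 22 = \frac{2401}{9} - 22 = \frac{2203}{9}$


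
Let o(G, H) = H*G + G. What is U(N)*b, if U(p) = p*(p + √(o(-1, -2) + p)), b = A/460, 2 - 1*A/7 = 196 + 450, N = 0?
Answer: 0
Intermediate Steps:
A = -4508 (A = 14 - 7*(196 + 450) = 14 - 7*646 = 14 - 4522 = -4508)
o(G, H) = G + G*H (o(G, H) = G*H + G = G + G*H)
b = -49/5 (b = -4508/460 = -4508*1/460 = -49/5 ≈ -9.8000)
U(p) = p*(p + √(1 + p)) (U(p) = p*(p + √(-(1 - 2) + p)) = p*(p + √(-1*(-1) + p)) = p*(p + √(1 + p)))
U(N)*b = (0*(0 + √(1 + 0)))*(-49/5) = (0*(0 + √1))*(-49/5) = (0*(0 + 1))*(-49/5) = (0*1)*(-49/5) = 0*(-49/5) = 0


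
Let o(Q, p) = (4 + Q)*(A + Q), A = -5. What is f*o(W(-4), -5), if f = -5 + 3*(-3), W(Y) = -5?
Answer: -140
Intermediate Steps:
f = -14 (f = -5 - 9 = -14)
o(Q, p) = (-5 + Q)*(4 + Q) (o(Q, p) = (4 + Q)*(-5 + Q) = (-5 + Q)*(4 + Q))
f*o(W(-4), -5) = -14*(-20 + (-5)² - 1*(-5)) = -14*(-20 + 25 + 5) = -14*10 = -140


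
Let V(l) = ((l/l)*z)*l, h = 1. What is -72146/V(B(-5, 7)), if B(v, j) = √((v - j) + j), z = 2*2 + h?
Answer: 72146*I*√5/25 ≈ 6452.9*I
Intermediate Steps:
z = 5 (z = 2*2 + 1 = 4 + 1 = 5)
B(v, j) = √v
V(l) = 5*l (V(l) = ((l/l)*5)*l = (1*5)*l = 5*l)
-72146/V(B(-5, 7)) = -72146*(-I*√5/25) = -(-72146)*I*√5/25 = 72146*I*√5/25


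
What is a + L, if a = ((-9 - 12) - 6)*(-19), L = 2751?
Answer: 3264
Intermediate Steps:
a = 513 (a = (-21 - 6)*(-19) = -27*(-19) = 513)
a + L = 513 + 2751 = 3264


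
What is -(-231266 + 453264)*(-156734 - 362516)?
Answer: 115272461500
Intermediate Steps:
-(-231266 + 453264)*(-156734 - 362516) = -221998*(-519250) = -1*(-115272461500) = 115272461500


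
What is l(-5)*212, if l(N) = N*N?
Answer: 5300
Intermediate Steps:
l(N) = N**2
l(-5)*212 = (-5)**2*212 = 25*212 = 5300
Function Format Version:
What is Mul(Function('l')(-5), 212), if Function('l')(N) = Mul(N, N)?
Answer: 5300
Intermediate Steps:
Function('l')(N) = Pow(N, 2)
Mul(Function('l')(-5), 212) = Mul(Pow(-5, 2), 212) = Mul(25, 212) = 5300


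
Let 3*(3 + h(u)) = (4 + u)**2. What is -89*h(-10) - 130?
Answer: -931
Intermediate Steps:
h(u) = -3 + (4 + u)**2/3
-89*h(-10) - 130 = -89*(-3 + (4 - 10)**2/3) - 130 = -89*(-3 + (1/3)*(-6)**2) - 130 = -89*(-3 + (1/3)*36) - 130 = -89*(-3 + 12) - 130 = -89*9 - 130 = -801 - 130 = -931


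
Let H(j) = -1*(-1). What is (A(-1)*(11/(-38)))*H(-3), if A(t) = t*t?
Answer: -11/38 ≈ -0.28947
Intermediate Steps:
A(t) = t**2
H(j) = 1
(A(-1)*(11/(-38)))*H(-3) = ((-1)**2*(11/(-38)))*1 = (1*(11*(-1/38)))*1 = (1*(-11/38))*1 = -11/38*1 = -11/38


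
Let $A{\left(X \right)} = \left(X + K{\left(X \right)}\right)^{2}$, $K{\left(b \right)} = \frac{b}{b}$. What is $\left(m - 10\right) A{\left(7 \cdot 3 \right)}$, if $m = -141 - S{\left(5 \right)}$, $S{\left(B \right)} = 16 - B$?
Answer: $-78408$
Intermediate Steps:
$K{\left(b \right)} = 1$
$m = -152$ ($m = -141 - \left(16 - 5\right) = -141 - 11 = -152$)
$A{\left(X \right)} = \left(1 + X\right)^{2}$ ($A{\left(X \right)} = \left(X + 1\right)^{2} = \left(1 + X\right)^{2}$)
$\left(m - 10\right) A{\left(7 \cdot 3 \right)} = \left(-152 - 10\right) \left(1 + 7 \cdot 3\right)^{2} = - 162 \left(1 + 21\right)^{2} = - 162 \cdot 22^{2} = \left(-162\right) 484 = -78408$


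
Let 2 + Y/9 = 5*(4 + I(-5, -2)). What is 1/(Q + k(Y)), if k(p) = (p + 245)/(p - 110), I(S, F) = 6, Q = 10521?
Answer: 322/3388439 ≈ 9.5029e-5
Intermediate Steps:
Y = 432 (Y = -18 + 9*(5*(4 + 6)) = -18 + 9*(5*10) = -18 + 9*50 = -18 + 450 = 432)
k(p) = (245 + p)/(-110 + p)
1/(Q + k(Y)) = 1/(10521 + (245 + 432)/(-110 + 432)) = 1/(10521 + 677/322) = 1/(3388439/322) = 322/3388439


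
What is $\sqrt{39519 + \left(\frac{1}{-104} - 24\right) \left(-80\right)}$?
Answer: $\frac{\sqrt{7003321}}{13} \approx 203.57$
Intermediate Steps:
$\sqrt{39519 + \left(\frac{1}{-104} - 24\right) \left(-80\right)} = \sqrt{39519 + \left(- \frac{1}{104} - 24\right) \left(-80\right)} = \sqrt{39519 - - \frac{24970}{13}} = \sqrt{39519 + \frac{24970}{13}} = \sqrt{\frac{538717}{13}} = \frac{\sqrt{7003321}}{13}$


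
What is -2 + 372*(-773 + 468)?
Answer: -113462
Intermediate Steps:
-2 + 372*(-773 + 468) = -2 + 372*(-305) = -2 - 113460 = -113462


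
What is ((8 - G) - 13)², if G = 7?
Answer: 144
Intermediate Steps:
((8 - G) - 13)² = ((8 - 1*7) - 13)² = ((8 - 7) - 13)² = (1 - 13)² = (-12)² = 144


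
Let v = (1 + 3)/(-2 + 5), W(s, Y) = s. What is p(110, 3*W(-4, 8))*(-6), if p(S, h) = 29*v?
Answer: -232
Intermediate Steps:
v = 4/3 ≈ 1.3333
p(S, h) = 116/3 (p(S, h) = 29*(4/3) = 116/3)
p(110, 3*W(-4, 8))*(-6) = (116/3)*(-6) = -232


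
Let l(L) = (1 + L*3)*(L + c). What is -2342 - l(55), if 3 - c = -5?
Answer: -12800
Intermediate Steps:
c = 8 (c = 3 - 1*(-5) = 3 + 5 = 8)
l(L) = (1 + 3*L)*(8 + L) (l(L) = (1 + L*3)*(L + 8) = (1 + 3*L)*(8 + L))
-2342 - l(55) = -2342 - (8 + 3*55² + 25*55) = -2342 - (8 + 3*3025 + 1375) = -2342 - (8 + 9075 + 1375) = -2342 - 1*10458 = -2342 - 10458 = -12800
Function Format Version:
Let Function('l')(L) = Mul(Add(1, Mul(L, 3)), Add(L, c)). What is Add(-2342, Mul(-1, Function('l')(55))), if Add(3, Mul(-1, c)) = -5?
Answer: -12800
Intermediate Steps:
c = 8 (c = Add(3, Mul(-1, -5)) = Add(3, 5) = 8)
Function('l')(L) = Mul(Add(1, Mul(3, L)), Add(8, L)) (Function('l')(L) = Mul(Add(1, Mul(L, 3)), Add(L, 8)) = Mul(Add(1, Mul(3, L)), Add(8, L)))
Add(-2342, Mul(-1, Function('l')(55))) = Add(-2342, Mul(-1, Add(8, Mul(3, Pow(55, 2)), Mul(25, 55)))) = Add(-2342, Mul(-1, Add(8, Mul(3, 3025), 1375))) = Add(-2342, Mul(-1, Add(8, 9075, 1375))) = Add(-2342, Mul(-1, 10458)) = Add(-2342, -10458) = -12800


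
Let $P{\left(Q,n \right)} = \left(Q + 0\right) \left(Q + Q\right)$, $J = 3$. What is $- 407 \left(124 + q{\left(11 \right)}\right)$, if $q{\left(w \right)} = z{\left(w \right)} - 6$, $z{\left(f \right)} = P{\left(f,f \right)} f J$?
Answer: $-3298328$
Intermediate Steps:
$P{\left(Q,n \right)} = 2 Q^{2}$ ($P{\left(Q,n \right)} = Q 2 Q = 2 Q^{2}$)
$z{\left(f \right)} = 6 f^{3}$ ($z{\left(f \right)} = 2 f^{2} f 3 = 2 f^{3} \cdot 3 = 6 f^{3}$)
$q{\left(w \right)} = -6 + 6 w^{3}$ ($q{\left(w \right)} = 6 w^{3} - 6 = -6 + 6 w^{3}$)
$- 407 \left(124 + q{\left(11 \right)}\right) = - 407 \left(124 - \left(6 - 6 \cdot 11^{3}\right)\right) = - 407 \left(124 + \left(-6 + 6 \cdot 1331\right)\right) = - 407 \left(124 + \left(-6 + 7986\right)\right) = - 407 \left(124 + 7980\right) = \left(-407\right) 8104 = -3298328$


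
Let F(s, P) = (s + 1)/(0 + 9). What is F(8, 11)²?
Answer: 1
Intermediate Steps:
F(s, P) = ⅑ + s/9 (F(s, P) = (1 + s)/9 = (1 + s)*(⅑) = ⅑ + s/9)
F(8, 11)² = (⅑ + (⅑)*8)² = (⅑ + 8/9)² = 1² = 1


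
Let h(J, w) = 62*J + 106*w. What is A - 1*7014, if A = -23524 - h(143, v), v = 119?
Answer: -52018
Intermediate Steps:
A = -45004 (A = -23524 - (62*143 + 106*119) = -23524 - (8866 + 12614) = -23524 - 1*21480 = -23524 - 21480 = -45004)
A - 1*7014 = -45004 - 1*7014 = -45004 - 7014 = -52018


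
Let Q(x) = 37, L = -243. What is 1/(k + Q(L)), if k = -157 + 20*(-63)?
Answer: -1/1380 ≈ -0.00072464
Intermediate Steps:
k = -1417 (k = -157 - 1260 = -1417)
1/(k + Q(L)) = 1/(-1417 + 37) = 1/(-1380) = -1/1380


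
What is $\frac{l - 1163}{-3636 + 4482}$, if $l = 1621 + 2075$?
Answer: $\frac{2533}{846} \approx 2.9941$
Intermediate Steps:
$l = 3696$
$\frac{l - 1163}{-3636 + 4482} = \frac{3696 - 1163}{-3636 + 4482} = \frac{2533}{846}$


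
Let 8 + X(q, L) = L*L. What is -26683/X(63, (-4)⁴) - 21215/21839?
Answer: -1972906557/1431065992 ≈ -1.3786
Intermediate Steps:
X(q, L) = -8 + L² (X(q, L) = -8 + L*L = -8 + L²)
-26683/X(63, (-4)⁴) - 21215/21839 = -26683/(-8 + ((-4)⁴)²) - 21215/21839 = -26683/(-8 + 256²) - 21215*1/21839 = -26683/(-8 + 65536) - 21215/21839 = -26683/65528 - 21215/21839 = -1972906557/1431065992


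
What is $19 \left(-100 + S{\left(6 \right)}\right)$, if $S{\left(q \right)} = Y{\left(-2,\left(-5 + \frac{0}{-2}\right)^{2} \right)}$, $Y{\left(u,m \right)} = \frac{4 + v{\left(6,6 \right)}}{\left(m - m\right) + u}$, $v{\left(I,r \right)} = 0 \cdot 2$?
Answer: $-1938$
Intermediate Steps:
$v{\left(I,r \right)} = 0$
$Y{\left(u,m \right)} = \frac{4}{u}$ ($Y{\left(u,m \right)} = \frac{4 + 0}{\left(m - m\right) + u} = \frac{4}{0 + u} = \frac{4}{u}$)
$S{\left(q \right)} = -2$ ($S{\left(q \right)} = \frac{4}{-2} = 4 \left(- \frac{1}{2}\right) = -2$)
$19 \left(-100 + S{\left(6 \right)}\right) = 19 \left(-100 - 2\right) = 19 \left(-102\right) = -1938$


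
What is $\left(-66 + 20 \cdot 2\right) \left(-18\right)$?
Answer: $468$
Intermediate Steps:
$\left(-66 + 20 \cdot 2\right) \left(-18\right) = \left(-66 + 40\right) \left(-18\right) = \left(-26\right) \left(-18\right) = 468$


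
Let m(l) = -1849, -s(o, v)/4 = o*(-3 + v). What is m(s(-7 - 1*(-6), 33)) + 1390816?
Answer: 1388967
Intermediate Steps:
s(o, v) = -4*o*(-3 + v)
m(s(-7 - 1*(-6), 33)) + 1390816 = -1849 + 1390816 = 1388967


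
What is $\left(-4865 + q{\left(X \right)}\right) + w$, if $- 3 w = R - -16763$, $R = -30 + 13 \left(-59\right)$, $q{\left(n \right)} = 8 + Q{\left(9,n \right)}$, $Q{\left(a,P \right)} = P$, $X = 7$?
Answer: $-10172$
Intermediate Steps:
$q{\left(n \right)} = 8 + n$
$R = -797$ ($R = -30 - 767 = -797$)
$w = -5322$ ($w = - \frac{-797 - -16763}{3} = - \frac{-797 + 16763}{3} = \left(- \frac{1}{3}\right) 15966 = -5322$)
$\left(-4865 + q{\left(X \right)}\right) + w = \left(-4865 + \left(8 + 7\right)\right) - 5322 = \left(-4865 + 15\right) - 5322 = -4850 - 5322 = -10172$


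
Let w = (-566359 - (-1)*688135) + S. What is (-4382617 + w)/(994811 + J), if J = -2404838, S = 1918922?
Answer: 2341919/1410027 ≈ 1.6609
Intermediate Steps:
w = 2040698 (w = (-566359 - (-1)*688135) + 1918922 = (-566359 - 1*(-688135)) + 1918922 = (-566359 + 688135) + 1918922 = 121776 + 1918922 = 2040698)
(-4382617 + w)/(994811 + J) = (-4382617 + 2040698)/(994811 - 2404838) = -2341919/(-1410027) = -2341919*(-1/1410027) = 2341919/1410027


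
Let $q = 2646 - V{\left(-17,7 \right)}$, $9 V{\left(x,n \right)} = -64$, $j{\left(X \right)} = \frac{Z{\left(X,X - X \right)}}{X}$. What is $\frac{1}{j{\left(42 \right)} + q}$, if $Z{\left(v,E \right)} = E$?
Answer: $\frac{9}{23878} \approx 0.00037692$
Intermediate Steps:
$j{\left(X \right)} = 0$ ($j{\left(X \right)} = \frac{X - X}{X} = \frac{0}{X} = 0$)
$V{\left(x,n \right)} = - \frac{64}{9}$ ($V{\left(x,n \right)} = \frac{1}{9} \left(-64\right) = - \frac{64}{9}$)
$q = \frac{23878}{9}$ ($q = 2646 - - \frac{64}{9} = 2646 + \frac{64}{9} = \frac{23878}{9} \approx 2653.1$)
$\frac{1}{j{\left(42 \right)} + q} = \frac{1}{0 + \frac{23878}{9}} = \frac{1}{\frac{23878}{9}} = \frac{9}{23878}$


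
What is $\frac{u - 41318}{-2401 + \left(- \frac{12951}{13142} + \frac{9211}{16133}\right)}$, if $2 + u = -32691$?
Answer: $\frac{15691803782746}{509147633807} \approx 30.82$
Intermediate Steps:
$u = -32693$ ($u = -2 - 32691 = -32693$)
$\frac{u - 41318}{-2401 + \left(- \frac{12951}{13142} + \frac{9211}{16133}\right)} = \frac{-32693 - 41318}{-2401 + \left(- \frac{12951}{13142} + \frac{9211}{16133}\right)} = - \frac{74011}{-2401 + \left(\left(-12951\right) \frac{1}{13142} + 9211 \cdot \frac{1}{16133}\right)} = - \frac{74011}{-2401 + \left(- \frac{12951}{13142} + \frac{9211}{16133}\right)} = - \frac{74011}{-2401 - \frac{87887521}{212019886}} = - \frac{74011}{- \frac{509147633807}{212019886}} = \left(-74011\right) \left(- \frac{212019886}{509147633807}\right) = \frac{15691803782746}{509147633807}$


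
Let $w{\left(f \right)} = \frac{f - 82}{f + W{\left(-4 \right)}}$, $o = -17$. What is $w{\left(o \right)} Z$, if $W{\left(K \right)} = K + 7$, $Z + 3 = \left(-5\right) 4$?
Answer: $- \frac{2277}{14} \approx -162.64$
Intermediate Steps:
$Z = -23$ ($Z = -3 - 20 = -23$)
$W{\left(K \right)} = 7 + K$
$w{\left(f \right)} = \frac{-82 + f}{3 + f}$ ($w{\left(f \right)} = \frac{f - 82}{f + \left(7 - 4\right)} = \frac{-82 + f}{f + 3} = \frac{-82 + f}{3 + f}$)
$w{\left(o \right)} Z = \frac{-82 - 17}{3 - 17} \left(-23\right) = \frac{1}{-14} \left(-99\right) \left(-23\right) = \left(- \frac{1}{14}\right) \left(-99\right) \left(-23\right) = \frac{99}{14} \left(-23\right) = - \frac{2277}{14}$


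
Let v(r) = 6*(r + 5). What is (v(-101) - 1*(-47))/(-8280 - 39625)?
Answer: 529/47905 ≈ 0.011043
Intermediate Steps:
v(r) = 30 + 6*r (v(r) = 6*(5 + r) = 30 + 6*r)
(v(-101) - 1*(-47))/(-8280 - 39625) = ((30 + 6*(-101)) - 1*(-47))/(-8280 - 39625) = ((30 - 606) + 47)/(-47905) = (-576 + 47)*(-1/47905) = -529*(-1/47905) = 529/47905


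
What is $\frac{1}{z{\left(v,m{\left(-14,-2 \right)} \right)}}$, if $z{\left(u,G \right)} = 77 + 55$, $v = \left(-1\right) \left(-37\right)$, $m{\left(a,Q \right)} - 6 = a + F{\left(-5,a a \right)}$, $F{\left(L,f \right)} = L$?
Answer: $\frac{1}{132} \approx 0.0075758$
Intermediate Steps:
$m{\left(a,Q \right)} = 1 + a$ ($m{\left(a,Q \right)} = 6 + \left(a - 5\right) = 6 + \left(-5 + a\right) = 1 + a$)
$v = 37$
$z{\left(u,G \right)} = 132$
$\frac{1}{z{\left(v,m{\left(-14,-2 \right)} \right)}} = \frac{1}{132}$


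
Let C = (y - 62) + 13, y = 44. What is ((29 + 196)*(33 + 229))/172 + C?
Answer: 29045/86 ≈ 337.73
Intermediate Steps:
C = -5 (C = (44 - 62) + 13 = -18 + 13 = -5)
((29 + 196)*(33 + 229))/172 + C = ((29 + 196)*(33 + 229))/172 - 5 = (225*262)/172 - 5 = (1/172)*58950 - 5 = 29475/86 - 5 = 29045/86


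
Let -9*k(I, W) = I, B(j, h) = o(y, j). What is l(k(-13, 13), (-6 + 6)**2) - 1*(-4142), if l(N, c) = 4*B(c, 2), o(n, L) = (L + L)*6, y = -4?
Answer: 4142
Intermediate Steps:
o(n, L) = 12*L (o(n, L) = (2*L)*6 = 12*L)
B(j, h) = 12*j
k(I, W) = -I/9
l(N, c) = 48*c (l(N, c) = 4*(12*c) = 48*c)
l(k(-13, 13), (-6 + 6)**2) - 1*(-4142) = 48*(-6 + 6)**2 - 1*(-4142) = 48*0**2 + 4142 = 48*0 + 4142 = 0 + 4142 = 4142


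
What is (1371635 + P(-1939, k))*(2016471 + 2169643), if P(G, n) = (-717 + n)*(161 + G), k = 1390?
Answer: 732741580674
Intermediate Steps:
(1371635 + P(-1939, k))*(2016471 + 2169643) = (1371635 + (-115437 - 717*(-1939) + 161*1390 - 1939*1390))*(2016471 + 2169643) = (1371635 + (-115437 + 1390263 + 223790 - 2695210))*4186114 = (1371635 - 1196594)*4186114 = 175041*4186114 = 732741580674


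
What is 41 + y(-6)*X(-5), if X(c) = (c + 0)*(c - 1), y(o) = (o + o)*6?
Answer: -2119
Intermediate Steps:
y(o) = 12*o (y(o) = (2*o)*6 = 12*o)
X(c) = c*(-1 + c)
41 + y(-6)*X(-5) = 41 + (12*(-6))*(-5*(-1 - 5)) = 41 - (-360)*(-6) = 41 - 72*30 = 41 - 2160 = -2119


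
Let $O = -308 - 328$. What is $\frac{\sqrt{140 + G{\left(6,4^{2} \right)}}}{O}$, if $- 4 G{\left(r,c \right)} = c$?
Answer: $- \frac{\sqrt{34}}{318} \approx -0.018336$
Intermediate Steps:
$G{\left(r,c \right)} = - \frac{c}{4}$
$O = -636$ ($O = -308 - 328 = -636$)
$\frac{\sqrt{140 + G{\left(6,4^{2} \right)}}}{O} = \frac{\sqrt{140 - \frac{4^{2}}{4}}}{-636} = \sqrt{140 - 4} \left(- \frac{1}{636}\right) = \sqrt{136} \left(- \frac{1}{636}\right) = 2 \sqrt{34} \left(- \frac{1}{636}\right) = - \frac{\sqrt{34}}{318}$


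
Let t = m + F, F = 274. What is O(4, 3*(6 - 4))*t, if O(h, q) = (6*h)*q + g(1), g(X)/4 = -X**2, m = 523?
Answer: 111580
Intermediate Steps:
g(X) = -4*X**2 (g(X) = 4*(-X**2) = -4*X**2)
O(h, q) = -4 + 6*h*q (O(h, q) = (6*h)*q - 4*1**2 = 6*h*q - 4*1 = 6*h*q - 4 = -4 + 6*h*q)
t = 797 (t = 523 + 274 = 797)
O(4, 3*(6 - 4))*t = (-4 + 6*4*(3*(6 - 4)))*797 = (-4 + 6*4*(3*2))*797 = (-4 + 6*4*6)*797 = (-4 + 144)*797 = 140*797 = 111580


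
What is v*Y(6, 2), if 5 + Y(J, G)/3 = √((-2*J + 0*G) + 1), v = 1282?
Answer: -19230 + 3846*I*√11 ≈ -19230.0 + 12756.0*I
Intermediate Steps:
Y(J, G) = -15 + 3*√(1 - 2*J) (Y(J, G) = -15 + 3*√((-2*J + 0*G) + 1) = -15 + 3*√((-2*J + 0) + 1) = -15 + 3*√(-2*J + 1) = -15 + 3*√(1 - 2*J))
v*Y(6, 2) = 1282*(-15 + 3*√(1 - 2*6)) = 1282*(-15 + 3*√(1 - 12)) = 1282*(-15 + 3*√(-11)) = 1282*(-15 + 3*(I*√11)) = 1282*(-15 + 3*I*√11) = -19230 + 3846*I*√11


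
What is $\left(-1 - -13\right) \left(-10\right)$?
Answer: $-120$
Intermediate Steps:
$\left(-1 - -13\right) \left(-10\right) = \left(-1 + \left(-10 + 23\right)\right) \left(-10\right) = \left(-1 + 13\right) \left(-10\right) = 12 \left(-10\right) = -120$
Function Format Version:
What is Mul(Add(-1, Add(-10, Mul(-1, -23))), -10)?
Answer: -120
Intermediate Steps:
Mul(Add(-1, Add(-10, Mul(-1, -23))), -10) = Mul(Add(-1, Add(-10, 23)), -10) = Mul(Add(-1, 13), -10) = Mul(12, -10) = -120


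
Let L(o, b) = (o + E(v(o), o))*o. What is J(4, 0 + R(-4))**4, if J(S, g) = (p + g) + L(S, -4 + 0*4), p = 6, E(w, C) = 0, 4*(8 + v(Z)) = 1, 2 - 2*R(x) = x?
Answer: 390625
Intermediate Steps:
R(x) = 1 - x/2
v(Z) = -31/4 (v(Z) = -8 + (1/4)*1 = -8 + 1/4 = -31/4)
L(o, b) = o**2 (L(o, b) = (o + 0)*o = o*o = o**2)
J(S, g) = 6 + g + S**2 (J(S, g) = (6 + g) + S**2 = 6 + g + S**2)
J(4, 0 + R(-4))**4 = (6 + (0 + (1 - 1/2*(-4))) + 4**2)**4 = (6 + (0 + (1 + 2)) + 16)**4 = (6 + (0 + 3) + 16)**4 = (6 + 3 + 16)**4 = 25**4 = 390625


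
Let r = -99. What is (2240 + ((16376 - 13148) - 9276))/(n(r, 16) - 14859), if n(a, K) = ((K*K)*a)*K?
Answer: 3808/420363 ≈ 0.0090588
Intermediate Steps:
n(a, K) = a*K**3 (n(a, K) = (K**2*a)*K = (a*K**2)*K = a*K**3)
(2240 + ((16376 - 13148) - 9276))/(n(r, 16) - 14859) = (2240 + ((16376 - 13148) - 9276))/(-99*16**3 - 14859) = (2240 + (3228 - 9276))/(-99*4096 - 14859) = (2240 - 6048)/(-405504 - 14859) = -3808/(-420363) = -3808*(-1/420363) = 3808/420363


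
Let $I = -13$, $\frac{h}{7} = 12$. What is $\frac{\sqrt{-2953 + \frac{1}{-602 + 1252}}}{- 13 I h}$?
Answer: $\frac{i \sqrt{49905674}}{1845480} \approx 0.0038279 i$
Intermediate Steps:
$h = 84$ ($h = 7 \cdot 12 = 84$)
$\frac{\sqrt{-2953 + \frac{1}{-602 + 1252}}}{- 13 I h} = \frac{\sqrt{-2953 + \frac{1}{-602 + 1252}}}{\left(-13\right) \left(-13\right) 84} = \frac{\sqrt{-2953 + \frac{1}{650}}}{169 \cdot 84} = \frac{\sqrt{-2953 + \frac{1}{650}}}{14196} = \sqrt{- \frac{1919449}{650}} \cdot \frac{1}{14196} = \frac{i \sqrt{49905674}}{130} \cdot \frac{1}{14196} = \frac{i \sqrt{49905674}}{1845480}$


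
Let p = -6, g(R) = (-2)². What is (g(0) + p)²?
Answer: 4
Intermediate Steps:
g(R) = 4
(g(0) + p)² = (4 - 6)² = (-2)² = 4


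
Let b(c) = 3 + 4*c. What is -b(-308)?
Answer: 1229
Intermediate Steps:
-b(-308) = -(3 + 4*(-308)) = -(3 - 1232) = -1*(-1229) = 1229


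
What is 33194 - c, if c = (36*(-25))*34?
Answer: 63794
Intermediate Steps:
c = -30600 (c = -900*34 = -30600)
33194 - c = 33194 - 1*(-30600) = 33194 + 30600 = 63794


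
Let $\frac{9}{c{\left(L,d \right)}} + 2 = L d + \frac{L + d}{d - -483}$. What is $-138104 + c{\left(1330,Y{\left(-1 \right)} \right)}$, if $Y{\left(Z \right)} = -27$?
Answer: $- \frac{2261393481280}{16374569} \approx -1.381 \cdot 10^{5}$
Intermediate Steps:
$c{\left(L,d \right)} = \frac{9}{-2 + L d + \frac{L + d}{483 + d}}$ ($c{\left(L,d \right)} = \frac{9}{-2 + \left(L d + \frac{L + d}{d - -483}\right)} = \frac{9}{-2 + \left(L d + \frac{L + d}{d + 483}\right)} = \frac{9}{-2 + \left(L d + \frac{L + d}{483 + d}\right)} = \frac{9}{-2 + L d + \frac{L + d}{483 + d}}$)
$-138104 + c{\left(1330,Y{\left(-1 \right)} \right)} = -138104 + \frac{9 \left(483 - 27\right)}{-966 + 1330 - -27 + 1330 \left(-27\right)^{2} + 483 \cdot 1330 \left(-27\right)} = -138104 + 9 \frac{1}{-966 + 1330 + 27 + 1330 \cdot 729 - 17344530} \cdot 456 = -138104 + 9 \frac{1}{-966 + 1330 + 27 + 969570 - 17344530} \cdot 456 = -138104 + 9 \frac{1}{-16374569} \cdot 456 = -138104 + 9 \left(- \frac{1}{16374569}\right) 456 = -138104 - \frac{4104}{16374569} = - \frac{2261393481280}{16374569}$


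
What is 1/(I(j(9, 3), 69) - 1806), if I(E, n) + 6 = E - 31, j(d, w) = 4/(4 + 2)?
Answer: -3/5527 ≈ -0.00054279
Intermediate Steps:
j(d, w) = ⅔ (j(d, w) = 4/6 = 4*(⅙) = ⅔)
I(E, n) = -37 + E (I(E, n) = -6 + (E - 31) = -6 + (-31 + E) = -37 + E)
1/(I(j(9, 3), 69) - 1806) = 1/((-37 + ⅔) - 1806) = 1/(-109/3 - 1806) = 1/(-5527/3) = -3/5527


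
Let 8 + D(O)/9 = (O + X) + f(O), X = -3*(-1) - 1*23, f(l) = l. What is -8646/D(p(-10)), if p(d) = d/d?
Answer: 1441/39 ≈ 36.949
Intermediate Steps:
X = -20 (X = 3 - 23 = -20)
p(d) = 1
D(O) = -252 + 18*O (D(O) = -72 + 9*((O - 20) + O) = -72 + 9*((-20 + O) + O) = -72 + 9*(-20 + 2*O) = -72 + (-180 + 18*O) = -252 + 18*O)
-8646/D(p(-10)) = -8646/(-252 + 18*1) = -8646/(-252 + 18) = -8646/(-234) = -8646*(-1/234) = 1441/39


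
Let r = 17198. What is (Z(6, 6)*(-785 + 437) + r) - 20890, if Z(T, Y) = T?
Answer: -5780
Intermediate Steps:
(Z(6, 6)*(-785 + 437) + r) - 20890 = (6*(-785 + 437) + 17198) - 20890 = (6*(-348) + 17198) - 20890 = (-2088 + 17198) - 20890 = 15110 - 20890 = -5780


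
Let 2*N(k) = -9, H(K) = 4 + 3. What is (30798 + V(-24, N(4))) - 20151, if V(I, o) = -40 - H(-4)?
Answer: 10600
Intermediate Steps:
H(K) = 7
N(k) = -9/2 (N(k) = (½)*(-9) = -9/2)
V(I, o) = -47 (V(I, o) = -40 - 1*7 = -40 - 7 = -47)
(30798 + V(-24, N(4))) - 20151 = (30798 - 47) - 20151 = 30751 - 20151 = 10600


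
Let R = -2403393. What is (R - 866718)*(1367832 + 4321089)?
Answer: -18603403140231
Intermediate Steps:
(R - 866718)*(1367832 + 4321089) = (-2403393 - 866718)*(1367832 + 4321089) = -3270111*5688921 = -18603403140231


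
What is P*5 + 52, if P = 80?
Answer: 452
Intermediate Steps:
P*5 + 52 = 80*5 + 52 = 400 + 52 = 452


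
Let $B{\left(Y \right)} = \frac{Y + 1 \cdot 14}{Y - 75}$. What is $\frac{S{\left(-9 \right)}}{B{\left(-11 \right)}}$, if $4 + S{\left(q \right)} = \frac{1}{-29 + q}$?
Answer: $\frac{2193}{19} \approx 115.42$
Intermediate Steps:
$S{\left(q \right)} = -4 + \frac{1}{-29 + q}$
$B{\left(Y \right)} = \frac{14 + Y}{-75 + Y}$ ($B{\left(Y \right)} = \frac{Y + 14}{-75 + Y} = \frac{14 + Y}{-75 + Y}$)
$\frac{S{\left(-9 \right)}}{B{\left(-11 \right)}} = \frac{\frac{1}{-29 - 9} \left(117 - -36\right)}{\frac{1}{-75 - 11} \left(14 - 11\right)} = \frac{\frac{1}{-38} \left(117 + 36\right)}{\frac{1}{-86} \cdot 3} = \frac{\left(- \frac{1}{38}\right) 153}{\left(- \frac{1}{86}\right) 3} = - \frac{153}{38 \left(- \frac{3}{86}\right)} = \left(- \frac{153}{38}\right) \left(- \frac{86}{3}\right) = \frac{2193}{19}$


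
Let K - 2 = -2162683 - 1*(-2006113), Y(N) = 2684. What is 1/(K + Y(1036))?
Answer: -1/153884 ≈ -6.4984e-6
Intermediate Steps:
K = -156568 (K = 2 + (-2162683 - 1*(-2006113)) = 2 + (-2162683 + 2006113) = 2 - 156570 = -156568)
1/(K + Y(1036)) = 1/(-156568 + 2684) = 1/(-153884) = -1/153884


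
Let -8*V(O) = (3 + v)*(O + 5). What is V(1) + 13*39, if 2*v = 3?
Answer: 4029/8 ≈ 503.63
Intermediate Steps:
v = 3/2 (v = (½)*3 = 3/2 ≈ 1.5000)
V(O) = -45/16 - 9*O/16 (V(O) = -(3 + 3/2)*(O + 5)/8 = -9*(5 + O)/16 = -(45/2 + 9*O/2)/8 = -45/16 - 9*O/16)
V(1) + 13*39 = (-45/16 - 9/16*1) + 13*39 = (-45/16 - 9/16) + 507 = -27/8 + 507 = 4029/8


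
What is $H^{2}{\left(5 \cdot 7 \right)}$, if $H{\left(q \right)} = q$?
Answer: $1225$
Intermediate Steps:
$H^{2}{\left(5 \cdot 7 \right)} = \left(5 \cdot 7\right)^{2} = 35^{2} = 1225$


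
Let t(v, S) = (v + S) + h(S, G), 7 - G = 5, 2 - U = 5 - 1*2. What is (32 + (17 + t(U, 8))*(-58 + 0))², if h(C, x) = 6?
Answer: 2917264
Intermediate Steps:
U = -1 (U = 2 - (5 - 1*2) = 2 - (5 - 2) = 2 - 1*3 = 2 - 3 = -1)
G = 2 (G = 7 - 1*5 = 7 - 5 = 2)
t(v, S) = 6 + S + v (t(v, S) = (v + S) + 6 = (S + v) + 6 = 6 + S + v)
(32 + (17 + t(U, 8))*(-58 + 0))² = (32 + (17 + (6 + 8 - 1))*(-58 + 0))² = (32 + (17 + 13)*(-58))² = (32 + 30*(-58))² = (32 - 1740)² = (-1708)² = 2917264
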